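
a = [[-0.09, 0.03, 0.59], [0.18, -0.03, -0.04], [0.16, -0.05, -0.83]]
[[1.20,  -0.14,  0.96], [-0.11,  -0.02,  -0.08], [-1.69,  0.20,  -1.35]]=a@[[-0.22, -0.35, -0.08], [-0.34, -1.23, 0.05], [2.01, -0.23, 1.61]]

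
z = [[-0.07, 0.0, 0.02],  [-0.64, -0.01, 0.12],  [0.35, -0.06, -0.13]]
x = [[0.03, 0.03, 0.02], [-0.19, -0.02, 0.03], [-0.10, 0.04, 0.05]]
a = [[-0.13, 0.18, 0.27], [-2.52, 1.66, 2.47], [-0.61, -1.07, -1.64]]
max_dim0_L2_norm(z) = 0.73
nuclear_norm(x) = 0.29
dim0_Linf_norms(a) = [2.52, 1.66, 2.47]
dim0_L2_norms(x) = [0.22, 0.05, 0.06]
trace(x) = 0.06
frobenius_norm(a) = 4.42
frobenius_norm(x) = 0.23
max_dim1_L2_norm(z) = 0.65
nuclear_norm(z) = 0.84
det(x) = -0.00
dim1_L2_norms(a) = [0.35, 3.9, 2.05]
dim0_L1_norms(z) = [1.06, 0.07, 0.27]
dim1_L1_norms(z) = [0.09, 0.77, 0.54]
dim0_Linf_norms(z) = [0.64, 0.06, 0.13]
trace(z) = -0.21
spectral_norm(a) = 4.10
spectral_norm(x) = 0.22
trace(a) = -0.11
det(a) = -0.00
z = a @ x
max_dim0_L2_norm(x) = 0.22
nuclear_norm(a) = 5.75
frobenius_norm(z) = 0.76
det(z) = 0.00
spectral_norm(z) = 0.75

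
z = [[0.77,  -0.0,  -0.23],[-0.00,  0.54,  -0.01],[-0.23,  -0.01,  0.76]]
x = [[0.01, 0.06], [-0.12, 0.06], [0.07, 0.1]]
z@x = [[-0.01, 0.02],[-0.07, 0.03],[0.05, 0.06]]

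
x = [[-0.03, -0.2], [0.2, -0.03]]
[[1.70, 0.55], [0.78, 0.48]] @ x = [[0.06, -0.36], [0.07, -0.17]]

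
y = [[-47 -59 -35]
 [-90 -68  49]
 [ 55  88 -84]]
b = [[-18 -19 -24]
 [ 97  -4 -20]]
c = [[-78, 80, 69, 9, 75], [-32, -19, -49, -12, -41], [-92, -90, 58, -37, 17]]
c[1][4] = -41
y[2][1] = 88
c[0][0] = -78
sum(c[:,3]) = -40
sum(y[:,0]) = -82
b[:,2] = [-24, -20]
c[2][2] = 58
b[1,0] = 97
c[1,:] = [-32, -19, -49, -12, -41]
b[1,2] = -20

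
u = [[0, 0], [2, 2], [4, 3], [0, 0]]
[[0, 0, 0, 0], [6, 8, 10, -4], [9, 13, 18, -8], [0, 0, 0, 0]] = u@[[0, 1, 3, -2], [3, 3, 2, 0]]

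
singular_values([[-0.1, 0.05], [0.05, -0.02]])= [0.12, 0.0]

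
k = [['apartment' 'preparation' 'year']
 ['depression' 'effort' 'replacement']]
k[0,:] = ['apartment', 'preparation', 'year']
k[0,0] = 'apartment'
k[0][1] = 'preparation'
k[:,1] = ['preparation', 'effort']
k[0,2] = 'year'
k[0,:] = ['apartment', 'preparation', 'year']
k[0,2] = 'year'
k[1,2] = 'replacement'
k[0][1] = 'preparation'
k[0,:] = ['apartment', 'preparation', 'year']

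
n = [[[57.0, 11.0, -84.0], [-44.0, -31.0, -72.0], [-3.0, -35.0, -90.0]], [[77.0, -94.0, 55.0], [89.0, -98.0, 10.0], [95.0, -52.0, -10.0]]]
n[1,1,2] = 10.0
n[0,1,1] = -31.0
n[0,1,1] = -31.0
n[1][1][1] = -98.0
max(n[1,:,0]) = 95.0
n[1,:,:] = [[77.0, -94.0, 55.0], [89.0, -98.0, 10.0], [95.0, -52.0, -10.0]]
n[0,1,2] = -72.0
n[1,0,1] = -94.0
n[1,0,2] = 55.0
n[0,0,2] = -84.0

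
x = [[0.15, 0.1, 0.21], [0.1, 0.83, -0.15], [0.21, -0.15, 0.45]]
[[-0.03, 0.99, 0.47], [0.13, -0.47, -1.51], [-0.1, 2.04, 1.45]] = x @ [[-0.11,0.02,1.15], [0.15,0.26,-1.57], [-0.13,4.6,2.17]]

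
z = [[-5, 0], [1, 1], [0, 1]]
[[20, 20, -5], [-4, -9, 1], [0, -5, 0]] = z @ [[-4, -4, 1], [0, -5, 0]]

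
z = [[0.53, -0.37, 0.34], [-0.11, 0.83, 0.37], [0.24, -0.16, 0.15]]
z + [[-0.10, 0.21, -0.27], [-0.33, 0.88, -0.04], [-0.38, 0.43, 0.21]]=[[0.43, -0.16, 0.07], [-0.44, 1.71, 0.33], [-0.14, 0.27, 0.36]]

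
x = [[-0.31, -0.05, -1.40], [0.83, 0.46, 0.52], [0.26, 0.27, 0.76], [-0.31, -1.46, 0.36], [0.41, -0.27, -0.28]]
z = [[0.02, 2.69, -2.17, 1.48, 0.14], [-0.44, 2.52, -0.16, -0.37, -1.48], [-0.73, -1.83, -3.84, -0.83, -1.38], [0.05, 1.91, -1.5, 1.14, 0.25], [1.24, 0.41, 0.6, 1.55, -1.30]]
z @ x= [[1.26, -1.55, 0.22], [1.69, 2.08, 2.09], [-2.6, -0.26, -2.76], [0.93, -1.26, 0.12], [-0.9, -1.62, -0.14]]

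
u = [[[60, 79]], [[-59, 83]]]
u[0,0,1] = 79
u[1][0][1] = 83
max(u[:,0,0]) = 60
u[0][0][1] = 79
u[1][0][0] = -59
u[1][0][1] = 83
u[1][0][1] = 83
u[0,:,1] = [79]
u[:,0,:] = [[60, 79], [-59, 83]]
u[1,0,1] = 83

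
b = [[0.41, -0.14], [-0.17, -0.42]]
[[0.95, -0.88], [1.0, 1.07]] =b@[[1.32, -2.66], [-2.91, -1.48]]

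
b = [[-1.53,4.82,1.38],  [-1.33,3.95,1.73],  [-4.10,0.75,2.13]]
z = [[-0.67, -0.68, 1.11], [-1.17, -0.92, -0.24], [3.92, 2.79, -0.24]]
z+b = [[-2.2, 4.14, 2.49], [-2.5, 3.03, 1.49], [-0.18, 3.54, 1.89]]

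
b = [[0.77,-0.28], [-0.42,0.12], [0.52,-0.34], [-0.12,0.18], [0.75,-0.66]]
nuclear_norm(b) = 1.77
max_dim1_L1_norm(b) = 1.41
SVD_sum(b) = [[0.68, -0.42], [-0.36, 0.22], [0.53, -0.33], [-0.17, 0.10], [0.84, -0.52]] + [[0.09,0.14], [-0.06,-0.1], [-0.01,-0.01], [0.05,0.08], [-0.09,-0.14]]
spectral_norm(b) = 1.49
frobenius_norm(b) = 1.51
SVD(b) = [[-0.54, 0.61], [0.28, -0.43], [-0.42, -0.05], [0.13, 0.32], [-0.66, -0.58]] @ diag([1.4882483204509707, 0.2794940727007727]) @ [[-0.85, 0.53], [0.53, 0.85]]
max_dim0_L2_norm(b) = 1.27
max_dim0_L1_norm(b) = 2.58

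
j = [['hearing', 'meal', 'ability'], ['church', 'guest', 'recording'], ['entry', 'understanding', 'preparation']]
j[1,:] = ['church', 'guest', 'recording']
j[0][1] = 'meal'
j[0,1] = 'meal'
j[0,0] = 'hearing'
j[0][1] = 'meal'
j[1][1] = 'guest'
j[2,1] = 'understanding'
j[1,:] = ['church', 'guest', 'recording']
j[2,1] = 'understanding'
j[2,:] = ['entry', 'understanding', 'preparation']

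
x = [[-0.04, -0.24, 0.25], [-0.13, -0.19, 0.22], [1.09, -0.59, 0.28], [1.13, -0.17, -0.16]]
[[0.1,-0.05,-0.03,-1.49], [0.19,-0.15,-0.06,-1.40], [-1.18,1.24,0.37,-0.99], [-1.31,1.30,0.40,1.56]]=x @ [[-1.17, 0.88, 0.41, 2.01], [-0.12, -0.92, 0.21, 5.00], [0.08, -0.94, 0.16, -0.84]]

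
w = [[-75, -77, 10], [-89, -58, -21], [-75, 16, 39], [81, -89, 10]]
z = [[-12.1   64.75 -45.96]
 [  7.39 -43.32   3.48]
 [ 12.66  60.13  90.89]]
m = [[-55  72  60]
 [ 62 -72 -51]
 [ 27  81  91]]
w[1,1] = -58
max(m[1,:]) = 62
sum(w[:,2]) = 38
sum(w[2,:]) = -20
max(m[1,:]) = 62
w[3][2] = 10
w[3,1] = -89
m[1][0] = 62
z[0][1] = 64.75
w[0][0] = -75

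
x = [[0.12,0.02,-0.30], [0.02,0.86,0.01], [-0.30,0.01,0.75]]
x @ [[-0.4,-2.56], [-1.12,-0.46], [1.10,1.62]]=[[-0.4, -0.80],[-0.96, -0.43],[0.93, 1.98]]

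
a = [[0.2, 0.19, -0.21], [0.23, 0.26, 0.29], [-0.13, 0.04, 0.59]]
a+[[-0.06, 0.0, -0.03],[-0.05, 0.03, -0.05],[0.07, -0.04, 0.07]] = [[0.14, 0.19, -0.24], [0.18, 0.29, 0.24], [-0.06, 0.00, 0.66]]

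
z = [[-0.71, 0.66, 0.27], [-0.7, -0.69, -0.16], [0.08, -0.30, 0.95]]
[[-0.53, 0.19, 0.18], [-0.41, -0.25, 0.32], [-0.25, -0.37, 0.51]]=z @ [[0.64, 0.01, -0.31],[0.01, 0.41, -0.26],[-0.31, -0.26, 0.48]]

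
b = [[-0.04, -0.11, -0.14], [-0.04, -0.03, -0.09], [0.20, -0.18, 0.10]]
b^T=[[-0.04,-0.04,0.20], [-0.11,-0.03,-0.18], [-0.14,-0.09,0.1]]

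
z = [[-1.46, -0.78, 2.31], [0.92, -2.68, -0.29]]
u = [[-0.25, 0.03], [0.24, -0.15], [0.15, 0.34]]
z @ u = [[0.52, 0.86],[-0.92, 0.33]]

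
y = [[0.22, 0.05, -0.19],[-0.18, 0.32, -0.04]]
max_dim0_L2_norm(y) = 0.32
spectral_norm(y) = 0.38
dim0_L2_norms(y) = [0.28, 0.32, 0.19]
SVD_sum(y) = [[0.07,-0.08,-0.00],  [-0.23,0.28,0.01]] + [[0.15, 0.13, -0.19], [0.05, 0.04, -0.05]]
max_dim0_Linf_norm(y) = 0.32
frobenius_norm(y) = 0.47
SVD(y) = [[-0.28, 0.96], [0.96, 0.28]] @ diag([0.37567194074304383, 0.2868285078899149]) @ [[-0.63, 0.78, 0.04], [0.56, 0.48, -0.67]]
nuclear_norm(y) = 0.66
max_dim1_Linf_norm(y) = 0.32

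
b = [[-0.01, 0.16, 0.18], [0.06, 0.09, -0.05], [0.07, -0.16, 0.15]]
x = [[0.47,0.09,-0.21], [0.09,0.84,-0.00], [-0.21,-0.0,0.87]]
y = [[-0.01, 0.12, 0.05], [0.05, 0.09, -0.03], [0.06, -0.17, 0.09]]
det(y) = -0.00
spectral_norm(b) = 0.25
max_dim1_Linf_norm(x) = 0.87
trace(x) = 2.18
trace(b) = 0.23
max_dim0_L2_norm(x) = 0.89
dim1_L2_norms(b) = [0.24, 0.12, 0.23]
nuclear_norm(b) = 0.57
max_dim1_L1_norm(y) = 0.32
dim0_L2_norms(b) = [0.09, 0.24, 0.24]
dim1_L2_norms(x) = [0.52, 0.84, 0.89]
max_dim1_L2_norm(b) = 0.24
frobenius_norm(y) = 0.26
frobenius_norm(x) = 1.34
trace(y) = 0.17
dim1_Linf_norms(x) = [0.47, 0.84, 0.87]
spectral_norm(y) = 0.24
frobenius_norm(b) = 0.35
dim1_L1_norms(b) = [0.35, 0.2, 0.38]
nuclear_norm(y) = 0.40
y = x @ b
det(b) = -0.00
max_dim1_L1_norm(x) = 1.08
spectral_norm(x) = 0.97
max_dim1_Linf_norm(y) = 0.17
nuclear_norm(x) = 2.18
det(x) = 0.30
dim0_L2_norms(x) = [0.52, 0.84, 0.89]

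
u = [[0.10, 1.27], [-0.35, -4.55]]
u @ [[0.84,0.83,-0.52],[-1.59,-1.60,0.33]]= [[-1.94, -1.95, 0.37], [6.94, 6.99, -1.32]]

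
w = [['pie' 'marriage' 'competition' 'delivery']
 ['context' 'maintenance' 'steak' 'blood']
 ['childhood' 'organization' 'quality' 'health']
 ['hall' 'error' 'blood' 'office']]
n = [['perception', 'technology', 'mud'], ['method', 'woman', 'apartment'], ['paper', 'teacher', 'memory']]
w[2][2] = 'quality'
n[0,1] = 'technology'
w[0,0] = 'pie'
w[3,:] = ['hall', 'error', 'blood', 'office']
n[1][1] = 'woman'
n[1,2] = 'apartment'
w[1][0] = 'context'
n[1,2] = 'apartment'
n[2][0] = 'paper'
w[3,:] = ['hall', 'error', 'blood', 'office']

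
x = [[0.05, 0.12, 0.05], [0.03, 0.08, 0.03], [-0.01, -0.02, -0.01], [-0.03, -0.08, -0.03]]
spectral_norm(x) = 0.19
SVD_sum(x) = [[0.05, 0.12, 0.05], [0.03, 0.08, 0.03], [-0.01, -0.02, -0.01], [-0.03, -0.08, -0.03]] + [[0.00, -0.00, 0.00],[-0.0, 0.00, -0.0],[-0.00, 0.00, -0.0],[0.00, -0.00, 0.0]] + [[-0.00, 0.0, 0.0],[-0.00, 0.0, 0.00],[-0.0, 0.00, 0.0],[-0.00, 0.00, 0.0]]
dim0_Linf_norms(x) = [0.05, 0.12, 0.05]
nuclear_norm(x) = 0.20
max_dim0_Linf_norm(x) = 0.12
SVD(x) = [[-0.73, 0.53, -0.4],[-0.47, -0.48, -0.03],[0.13, -0.51, -0.81],[0.47, 0.48, -0.43]] @ diag([0.19072442973457415, 0.004918526448185939, 1.5845689191946028e-18]) @ [[-0.35,-0.87,-0.35], [0.62,-0.49,0.62], [0.71,-0.0,-0.71]]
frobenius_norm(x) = 0.19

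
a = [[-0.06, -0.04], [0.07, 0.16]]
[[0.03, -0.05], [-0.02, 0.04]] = a @ [[-0.7, 0.93], [0.18, -0.13]]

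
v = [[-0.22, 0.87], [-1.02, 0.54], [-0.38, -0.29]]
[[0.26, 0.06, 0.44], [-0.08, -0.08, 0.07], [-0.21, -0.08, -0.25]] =v @ [[0.27, 0.13, 0.23], [0.37, 0.1, 0.56]]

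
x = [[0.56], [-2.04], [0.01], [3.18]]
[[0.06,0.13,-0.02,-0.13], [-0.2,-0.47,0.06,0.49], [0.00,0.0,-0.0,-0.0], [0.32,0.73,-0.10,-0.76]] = x @ [[0.1, 0.23, -0.03, -0.24]]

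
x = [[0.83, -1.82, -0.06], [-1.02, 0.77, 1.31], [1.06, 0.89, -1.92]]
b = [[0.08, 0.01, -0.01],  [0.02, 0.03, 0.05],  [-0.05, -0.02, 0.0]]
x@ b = [[0.03, -0.05, -0.1], [-0.13, -0.01, 0.05], [0.2, 0.08, 0.03]]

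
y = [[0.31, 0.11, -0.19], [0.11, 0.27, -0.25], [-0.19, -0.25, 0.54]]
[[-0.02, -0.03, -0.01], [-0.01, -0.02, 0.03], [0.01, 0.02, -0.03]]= y @ [[-0.07,  -0.1,  -0.1], [0.01,  -0.03,  0.08], [-0.00,  -0.01,  -0.06]]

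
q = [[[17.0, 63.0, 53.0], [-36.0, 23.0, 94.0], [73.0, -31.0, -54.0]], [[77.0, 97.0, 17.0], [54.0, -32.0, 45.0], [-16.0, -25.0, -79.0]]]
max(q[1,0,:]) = 97.0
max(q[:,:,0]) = 77.0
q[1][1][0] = 54.0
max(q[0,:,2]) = 94.0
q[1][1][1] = -32.0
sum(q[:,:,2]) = 76.0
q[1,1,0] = 54.0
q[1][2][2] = -79.0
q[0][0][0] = 17.0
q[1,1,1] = -32.0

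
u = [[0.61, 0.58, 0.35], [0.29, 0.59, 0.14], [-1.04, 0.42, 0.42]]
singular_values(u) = [1.25, 1.06, 0.16]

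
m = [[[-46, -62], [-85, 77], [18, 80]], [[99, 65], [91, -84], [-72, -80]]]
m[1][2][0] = -72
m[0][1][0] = -85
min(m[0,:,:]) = -85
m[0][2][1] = 80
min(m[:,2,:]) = -80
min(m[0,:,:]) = -85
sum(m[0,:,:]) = -18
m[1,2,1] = -80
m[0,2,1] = 80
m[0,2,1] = 80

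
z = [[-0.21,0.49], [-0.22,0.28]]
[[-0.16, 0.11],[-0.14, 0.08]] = z @[[0.48, -0.18],[-0.13, 0.15]]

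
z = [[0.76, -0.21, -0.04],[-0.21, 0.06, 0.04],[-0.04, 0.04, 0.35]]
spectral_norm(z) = 0.82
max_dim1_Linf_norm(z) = 0.76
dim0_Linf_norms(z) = [0.76, 0.21, 0.35]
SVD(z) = [[-0.96,-0.12,-0.26], [0.27,-0.05,-0.96], [0.1,-0.99,0.08]] @ diag([0.8232967009250889, 0.347105719203681, 0.0004024201287699142]) @ [[-0.96,0.27,0.1], [-0.12,-0.05,-0.99], [0.26,0.96,-0.08]]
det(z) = -0.00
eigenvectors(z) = [[0.96, -0.26, 0.12],[-0.27, -0.96, 0.05],[-0.1, 0.08, 0.99]]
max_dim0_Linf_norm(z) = 0.76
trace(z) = 1.17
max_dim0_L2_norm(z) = 0.79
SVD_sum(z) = [[0.75, -0.21, -0.08], [-0.21, 0.06, 0.02], [-0.08, 0.02, 0.01]] + [[0.01, 0.00, 0.04], [0.00, 0.0, 0.02], [0.04, 0.02, 0.34]] + [[-0.0,-0.0,0.0], [-0.0,-0.0,0.00], [0.0,0.0,-0.0]]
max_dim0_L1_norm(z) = 1.01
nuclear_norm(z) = 1.17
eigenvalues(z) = [0.82, -0.0, 0.35]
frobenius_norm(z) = 0.89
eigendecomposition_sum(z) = [[0.75, -0.21, -0.08], [-0.21, 0.06, 0.02], [-0.08, 0.02, 0.01]] + [[-0.00, -0.0, 0.00], [-0.0, -0.00, 0.0], [0.00, 0.00, -0.00]] + [[0.01, 0.00, 0.04], [0.00, 0.0, 0.02], [0.04, 0.02, 0.34]]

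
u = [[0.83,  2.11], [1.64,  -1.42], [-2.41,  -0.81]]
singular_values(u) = [3.14, 2.54]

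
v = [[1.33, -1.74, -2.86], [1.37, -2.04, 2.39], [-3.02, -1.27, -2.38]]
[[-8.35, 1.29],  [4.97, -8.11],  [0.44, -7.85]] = v @ [[-1.82, 2.32], [-0.72, 3.66], [2.51, -1.60]]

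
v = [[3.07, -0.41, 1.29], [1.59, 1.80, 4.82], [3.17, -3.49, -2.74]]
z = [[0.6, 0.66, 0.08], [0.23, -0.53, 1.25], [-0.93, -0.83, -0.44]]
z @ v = [[3.14, 0.66, 3.74], [3.83, -5.41, -5.68], [-5.57, 0.42, -3.99]]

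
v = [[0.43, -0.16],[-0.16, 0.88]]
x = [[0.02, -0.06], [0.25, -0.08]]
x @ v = [[0.02, -0.06], [0.12, -0.11]]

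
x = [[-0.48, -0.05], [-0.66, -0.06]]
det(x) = -0.00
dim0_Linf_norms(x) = [0.66, 0.06]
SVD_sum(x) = [[-0.48, -0.05],[-0.66, -0.06]] + [[0.0,  -0.0], [-0.0,  0.0]]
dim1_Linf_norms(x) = [0.48, 0.66]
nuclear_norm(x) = 0.82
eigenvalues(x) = [-0.55, 0.01]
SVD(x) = [[-0.59, -0.81], [-0.81, 0.59]] @ diag([0.8198010446935621, 0.005123194252051653]) @ [[1.00, 0.1], [-0.1, 1.0]]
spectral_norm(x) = 0.82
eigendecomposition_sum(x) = [[-0.48,-0.05], [-0.65,-0.07]] + [[0.00, -0.00],  [-0.01, 0.01]]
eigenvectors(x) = [[-0.59, 0.10], [-0.8, -0.99]]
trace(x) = -0.54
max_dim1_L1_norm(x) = 0.72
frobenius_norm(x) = 0.82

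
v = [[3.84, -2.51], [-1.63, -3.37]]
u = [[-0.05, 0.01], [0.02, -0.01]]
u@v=[[-0.21, 0.09], [0.09, -0.02]]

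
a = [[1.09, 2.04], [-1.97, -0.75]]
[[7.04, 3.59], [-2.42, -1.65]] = a @ [[-0.11, 0.21], [3.51, 1.65]]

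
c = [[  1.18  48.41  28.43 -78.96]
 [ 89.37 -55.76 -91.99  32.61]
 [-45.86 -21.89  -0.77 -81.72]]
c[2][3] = -81.72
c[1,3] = 32.61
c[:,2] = [28.43, -91.99, -0.77]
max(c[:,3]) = 32.61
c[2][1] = -21.89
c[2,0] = -45.86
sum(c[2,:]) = -150.24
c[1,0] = 89.37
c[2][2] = -0.77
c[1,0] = 89.37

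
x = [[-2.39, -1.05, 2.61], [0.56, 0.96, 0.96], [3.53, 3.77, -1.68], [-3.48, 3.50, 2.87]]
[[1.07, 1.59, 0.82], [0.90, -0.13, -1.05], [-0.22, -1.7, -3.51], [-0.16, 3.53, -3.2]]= x@[[0.53, -0.73, -0.10], [-0.19, 0.25, -0.9], [0.82, 0.04, -0.14]]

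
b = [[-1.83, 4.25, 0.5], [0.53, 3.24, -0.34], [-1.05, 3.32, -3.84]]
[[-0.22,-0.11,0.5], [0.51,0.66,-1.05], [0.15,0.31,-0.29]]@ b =[[-0.18, 0.37, -1.99],[0.52, 0.82, 4.06],[0.19, 0.68, 1.08]]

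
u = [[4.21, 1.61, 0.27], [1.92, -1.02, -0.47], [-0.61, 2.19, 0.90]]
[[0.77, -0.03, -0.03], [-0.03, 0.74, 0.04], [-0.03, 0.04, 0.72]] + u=[[4.98, 1.58, 0.24],[1.89, -0.28, -0.43],[-0.64, 2.23, 1.62]]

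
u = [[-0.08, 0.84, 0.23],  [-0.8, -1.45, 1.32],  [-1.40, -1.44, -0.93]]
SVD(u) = [[0.24, 0.1, 0.97],[-0.64, 0.76, 0.08],[-0.73, -0.64, 0.24]] @ diag([2.6574557657419637, 1.6505096845405187, 0.6017031114783676]) @ [[0.57, 0.82, -0.04], [0.17, -0.07, 0.98], [-0.8, 0.57, 0.17]]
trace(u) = -2.46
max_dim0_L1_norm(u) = 3.73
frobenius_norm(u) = 3.19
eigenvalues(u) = [(-0.86+0j), (-0.8+1.55j), (-0.8-1.55j)]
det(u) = -2.64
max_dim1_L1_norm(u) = 3.77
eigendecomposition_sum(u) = [[-0.69-0.00j, 0.10-0.00j, -0.44+0.00j], [0.68+0.00j, -0.10+0.00j, (0.43-0j)], [-0.12-0.00j, (0.02-0j), -0.08+0.00j]] + [[(0.31+0.35j), 0.37+0.30j, (0.34-0.33j)], [-0.74+0.39j, -0.68+0.53j, 0.44+0.72j], [-0.64-0.46j, -0.73-0.35j, (-0.43+0.68j)]] + [[(0.31-0.35j), 0.37-0.30j, 0.34+0.33j], [-0.74-0.39j, -0.68-0.53j, (0.44-0.72j)], [-0.64+0.46j, (-0.73+0.35j), -0.43-0.68j]]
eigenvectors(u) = [[(-0.71+0j), (-0.08-0.37j), -0.08+0.37j],[0.69+0.00j, (0.67+0j), 0.67-0.00j],[-0.12+0.00j, 0.28+0.57j, (0.28-0.57j)]]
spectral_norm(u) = 2.66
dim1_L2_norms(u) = [0.87, 2.12, 2.21]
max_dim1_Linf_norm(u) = 1.45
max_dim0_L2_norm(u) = 2.21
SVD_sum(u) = [[0.36,  0.52,  -0.03], [-0.97,  -1.4,  0.07], [-1.11,  -1.59,  0.08]] + [[0.03, -0.01, 0.16], [0.21, -0.08, 1.24], [-0.18, 0.07, -1.04]] + [[-0.47, 0.33, 0.1], [-0.04, 0.03, 0.01], [-0.12, 0.08, 0.03]]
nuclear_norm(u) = 4.91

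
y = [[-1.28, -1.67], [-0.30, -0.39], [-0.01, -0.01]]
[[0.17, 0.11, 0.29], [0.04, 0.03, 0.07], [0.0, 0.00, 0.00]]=y @ [[0.26, 0.16, 0.45], [-0.3, -0.19, -0.52]]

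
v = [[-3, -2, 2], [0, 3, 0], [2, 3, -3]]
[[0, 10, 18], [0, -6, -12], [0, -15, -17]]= v@[[0, 0, -4], [0, -2, -4], [0, 3, -1]]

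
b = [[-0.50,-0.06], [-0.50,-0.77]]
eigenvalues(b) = [-0.42, -0.85]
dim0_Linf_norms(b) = [0.5, 0.77]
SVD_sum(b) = [[-0.25,-0.28], [-0.60,-0.68]] + [[-0.25, 0.22],[0.1, -0.09]]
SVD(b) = [[-0.38,-0.92], [-0.92,0.38]] @ diag([0.9828761261073831, 0.36118488441260077]) @ [[0.67, 0.75], [0.75, -0.67]]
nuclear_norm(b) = 1.34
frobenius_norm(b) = 1.05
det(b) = 0.35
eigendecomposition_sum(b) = [[-0.34, 0.06], [0.47, -0.08]] + [[-0.16,-0.12], [-0.97,-0.69]]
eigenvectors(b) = [[0.58, 0.17], [-0.82, 0.99]]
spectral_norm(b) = 0.98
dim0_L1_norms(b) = [1.0, 0.83]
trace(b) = -1.27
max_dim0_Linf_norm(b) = 0.77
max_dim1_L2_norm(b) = 0.92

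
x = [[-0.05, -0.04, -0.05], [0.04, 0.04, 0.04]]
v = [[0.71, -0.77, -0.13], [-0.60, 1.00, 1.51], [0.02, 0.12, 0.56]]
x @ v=[[-0.01, -0.01, -0.08], [0.01, 0.01, 0.08]]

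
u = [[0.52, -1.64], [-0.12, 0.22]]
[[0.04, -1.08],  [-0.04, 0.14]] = u @ [[0.61, 0.17], [0.17, 0.71]]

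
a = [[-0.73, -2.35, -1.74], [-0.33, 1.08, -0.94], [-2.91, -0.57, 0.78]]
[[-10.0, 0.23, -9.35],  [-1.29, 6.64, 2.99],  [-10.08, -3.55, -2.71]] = a @ [[3.67, -0.33, 0.42], [1.65, 2.78, 3.41], [1.98, -3.75, 0.59]]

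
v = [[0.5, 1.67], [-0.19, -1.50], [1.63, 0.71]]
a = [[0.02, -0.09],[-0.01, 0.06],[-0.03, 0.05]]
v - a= [[0.48, 1.76], [-0.18, -1.56], [1.66, 0.66]]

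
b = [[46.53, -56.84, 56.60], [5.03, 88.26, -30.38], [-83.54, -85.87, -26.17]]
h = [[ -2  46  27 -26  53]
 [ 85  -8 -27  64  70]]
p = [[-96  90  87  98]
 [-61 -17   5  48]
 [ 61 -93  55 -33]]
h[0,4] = 53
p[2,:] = [61, -93, 55, -33]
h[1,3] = 64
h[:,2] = [27, -27]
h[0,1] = 46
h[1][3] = 64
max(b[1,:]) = 88.26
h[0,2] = 27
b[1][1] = 88.26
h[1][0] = 85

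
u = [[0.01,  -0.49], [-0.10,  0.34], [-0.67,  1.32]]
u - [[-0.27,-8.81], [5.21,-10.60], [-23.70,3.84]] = [[0.28, 8.32],[-5.31, 10.94],[23.03, -2.52]]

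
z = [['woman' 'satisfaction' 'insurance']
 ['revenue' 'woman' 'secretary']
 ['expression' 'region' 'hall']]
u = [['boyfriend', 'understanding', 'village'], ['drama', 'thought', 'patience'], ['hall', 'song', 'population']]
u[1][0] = 'drama'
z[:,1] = ['satisfaction', 'woman', 'region']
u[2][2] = 'population'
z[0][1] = 'satisfaction'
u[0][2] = 'village'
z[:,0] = ['woman', 'revenue', 'expression']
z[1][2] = 'secretary'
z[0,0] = 'woman'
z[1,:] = ['revenue', 'woman', 'secretary']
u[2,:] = ['hall', 'song', 'population']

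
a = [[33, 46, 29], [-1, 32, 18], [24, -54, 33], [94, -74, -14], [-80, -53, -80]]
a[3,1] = -74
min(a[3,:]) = -74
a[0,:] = [33, 46, 29]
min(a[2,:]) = -54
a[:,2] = [29, 18, 33, -14, -80]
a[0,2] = 29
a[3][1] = -74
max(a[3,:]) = 94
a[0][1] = 46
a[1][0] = -1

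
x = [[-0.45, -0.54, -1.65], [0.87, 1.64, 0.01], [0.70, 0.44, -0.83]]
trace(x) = 0.36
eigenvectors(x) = [[(0.36+0j), (0.83+0j), 0.83-0.00j], [-0.93+0.00j, -0.29-0.13j, (-0.29+0.13j)], [(-0.07+0j), (0.11-0.44j), 0.11+0.44j]]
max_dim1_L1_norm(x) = 2.64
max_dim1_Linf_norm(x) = 1.65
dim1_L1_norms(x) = [2.64, 2.52, 1.97]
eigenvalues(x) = [(1.31+0j), (-0.47+0.95j), (-0.47-0.95j)]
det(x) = 1.48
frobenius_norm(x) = 2.83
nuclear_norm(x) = 4.34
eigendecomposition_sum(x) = [[(-0.23-0j), (-0.6-0j), 0.17+0.00j], [(0.6+0j), (1.57+0j), -0.45+0.00j], [0.05+0.00j, 0.13+0.00j, (-0.04+0j)]] + [[(-0.11+0.64j),(0.03+0.29j),(-0.91-0.53j)], [(0.14-0.2j),0.03-0.10j,0.23+0.32j], [0.33+0.14j,(0.16+0.02j),-0.40+0.41j]] + [[-0.11-0.64j, 0.03-0.29j, -0.91+0.53j], [(0.14+0.2j), (0.03+0.1j), (0.23-0.32j)], [0.33-0.14j, (0.16-0.02j), (-0.4-0.41j)]]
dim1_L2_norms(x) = [1.79, 1.86, 1.17]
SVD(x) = [[0.59,0.69,-0.41], [-0.79,0.40,-0.47], [-0.17,0.6,0.78]] @ diag([2.168513832398987, 1.7850473962982876, 0.3832147591924986]) @ [[-0.49, -0.78, -0.39],[0.25, 0.3, -0.92],[0.83, -0.55, 0.05]]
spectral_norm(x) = 2.17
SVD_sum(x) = [[-0.63, -1.00, -0.5], [0.84, 1.33, 0.67], [0.18, 0.28, 0.14]] + [[0.31, 0.37, -1.14], [0.18, 0.21, -0.65], [0.27, 0.32, -0.99]] + [[-0.13,  0.09,  -0.01], [-0.15,  0.10,  -0.01], [0.25,  -0.17,  0.01]]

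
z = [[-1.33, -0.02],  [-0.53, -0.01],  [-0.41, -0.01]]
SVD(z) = [[-0.89,0.40],[-0.36,-0.35],[-0.28,-0.85]] @ diag([1.4894577337609347, 0.003957188363065414]) @ [[1.0,0.02], [-0.02,1.0]]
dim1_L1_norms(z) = [1.35, 0.54, 0.42]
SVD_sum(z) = [[-1.33, -0.02], [-0.53, -0.01], [-0.41, -0.01]] + [[-0.0, 0.0], [0.00, -0.00], [0.0, -0.00]]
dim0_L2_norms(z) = [1.49, 0.02]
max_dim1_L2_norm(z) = 1.33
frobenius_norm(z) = 1.49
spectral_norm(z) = 1.49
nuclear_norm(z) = 1.49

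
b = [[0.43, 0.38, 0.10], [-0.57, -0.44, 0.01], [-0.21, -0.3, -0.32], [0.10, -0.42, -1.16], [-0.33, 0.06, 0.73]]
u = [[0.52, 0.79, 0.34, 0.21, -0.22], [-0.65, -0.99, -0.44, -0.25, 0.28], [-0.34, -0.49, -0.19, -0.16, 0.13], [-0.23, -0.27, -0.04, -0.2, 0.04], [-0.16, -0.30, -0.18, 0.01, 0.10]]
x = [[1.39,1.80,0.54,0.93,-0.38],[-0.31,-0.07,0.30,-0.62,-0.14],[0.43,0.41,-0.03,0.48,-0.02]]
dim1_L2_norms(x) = [2.54, 0.77, 0.76]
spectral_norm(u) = 1.89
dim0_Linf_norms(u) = [0.65, 0.99, 0.44, 0.25, 0.28]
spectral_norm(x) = 2.67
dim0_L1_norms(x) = [2.13, 2.28, 0.87, 2.03, 0.54]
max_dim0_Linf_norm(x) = 1.8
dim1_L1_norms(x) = [5.04, 1.44, 1.37]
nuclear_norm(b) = 2.51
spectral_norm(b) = 1.50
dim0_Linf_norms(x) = [1.39, 1.8, 0.54, 0.93, 0.38]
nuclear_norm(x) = 3.40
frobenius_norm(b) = 1.81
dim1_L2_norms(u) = [1.05, 1.32, 0.66, 0.41, 0.4]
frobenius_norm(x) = 2.77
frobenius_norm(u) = 1.90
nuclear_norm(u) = 2.10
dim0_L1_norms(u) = [1.9, 2.84, 1.19, 0.83, 0.77]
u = b @ x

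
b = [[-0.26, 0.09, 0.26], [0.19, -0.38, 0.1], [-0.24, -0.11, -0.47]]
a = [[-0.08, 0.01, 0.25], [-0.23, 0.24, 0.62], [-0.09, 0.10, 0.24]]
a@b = [[-0.04, -0.04, -0.14], [-0.04, -0.18, -0.33], [-0.02, -0.07, -0.13]]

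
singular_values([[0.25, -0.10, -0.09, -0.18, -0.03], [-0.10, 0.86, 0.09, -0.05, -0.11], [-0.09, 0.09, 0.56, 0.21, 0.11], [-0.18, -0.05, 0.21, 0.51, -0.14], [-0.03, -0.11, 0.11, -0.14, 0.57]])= [0.93, 0.78, 0.65, 0.28, 0.1]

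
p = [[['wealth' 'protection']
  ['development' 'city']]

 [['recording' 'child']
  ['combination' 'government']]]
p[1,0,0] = 'recording'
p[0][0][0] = 'wealth'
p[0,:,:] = [['wealth', 'protection'], ['development', 'city']]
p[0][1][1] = 'city'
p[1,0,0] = 'recording'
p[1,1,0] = 'combination'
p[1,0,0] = 'recording'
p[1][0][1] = 'child'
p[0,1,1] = 'city'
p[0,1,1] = 'city'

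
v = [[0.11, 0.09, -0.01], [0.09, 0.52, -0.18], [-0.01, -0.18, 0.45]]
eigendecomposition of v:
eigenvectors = [[0.13, 0.97, 0.22],  [0.78, -0.24, 0.58],  [-0.62, -0.09, 0.78]]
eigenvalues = [0.68, 0.09, 0.31]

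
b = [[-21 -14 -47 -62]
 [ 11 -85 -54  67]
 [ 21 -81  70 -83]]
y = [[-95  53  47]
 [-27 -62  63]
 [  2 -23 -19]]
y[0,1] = 53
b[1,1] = -85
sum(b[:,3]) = -78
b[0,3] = -62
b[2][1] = -81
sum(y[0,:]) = 5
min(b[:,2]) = -54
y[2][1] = -23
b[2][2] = 70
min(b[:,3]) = -83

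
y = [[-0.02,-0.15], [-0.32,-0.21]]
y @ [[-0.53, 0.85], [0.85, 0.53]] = [[-0.12, -0.1],[-0.01, -0.38]]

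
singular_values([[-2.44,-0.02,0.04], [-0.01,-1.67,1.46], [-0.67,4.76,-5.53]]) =[7.65, 2.44, 0.3]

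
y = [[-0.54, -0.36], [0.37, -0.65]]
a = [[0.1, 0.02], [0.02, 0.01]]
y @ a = [[-0.06, -0.01], [0.02, 0.0]]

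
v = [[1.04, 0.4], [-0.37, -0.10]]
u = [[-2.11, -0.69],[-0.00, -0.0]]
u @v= [[-1.94, -0.78], [0.00, 0.00]]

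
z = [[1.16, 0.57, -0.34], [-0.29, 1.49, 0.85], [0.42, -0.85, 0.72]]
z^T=[[1.16, -0.29, 0.42], [0.57, 1.49, -0.85], [-0.34, 0.85, 0.72]]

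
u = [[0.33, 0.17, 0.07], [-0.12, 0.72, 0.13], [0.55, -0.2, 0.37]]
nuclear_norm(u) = 1.67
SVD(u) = [[-0.09, -0.51, -0.86], [0.74, -0.61, 0.28], [-0.66, -0.61, 0.43]] @ diag([0.826714133665386, 0.6801750936836556, 0.16032960777822808]) @ [[-0.58, 0.79, -0.19], [-0.63, -0.59, -0.50], [-0.51, -0.17, 0.84]]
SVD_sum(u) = [[0.04, -0.06, 0.01], [-0.36, 0.49, -0.12], [0.32, -0.43, 0.1]] + [[0.22, 0.2, 0.17], [0.26, 0.24, 0.21], [0.26, 0.25, 0.21]] + [[0.07,0.02,-0.12], [-0.02,-0.01,0.04], [-0.03,-0.01,0.06]]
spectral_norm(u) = 0.83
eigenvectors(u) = [[0.22,-0.08,0.45], [0.36,-0.41,0.86], [-0.91,0.91,0.23]]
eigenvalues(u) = [0.32, 0.41, 0.69]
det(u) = 0.09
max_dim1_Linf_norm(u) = 0.72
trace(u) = 1.42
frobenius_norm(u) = 1.08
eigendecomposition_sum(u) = [[0.43, -0.21, -0.06], [0.71, -0.35, -0.09], [-1.8, 0.88, 0.23]] + [[-0.21,0.11,-0.01], [-1.05,0.55,-0.03], [2.3,-1.21,0.07]] + [[0.11, 0.27, 0.13],[0.21, 0.51, 0.25],[0.06, 0.14, 0.07]]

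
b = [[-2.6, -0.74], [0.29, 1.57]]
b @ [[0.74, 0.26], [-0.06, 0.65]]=[[-1.88, -1.16], [0.12, 1.1]]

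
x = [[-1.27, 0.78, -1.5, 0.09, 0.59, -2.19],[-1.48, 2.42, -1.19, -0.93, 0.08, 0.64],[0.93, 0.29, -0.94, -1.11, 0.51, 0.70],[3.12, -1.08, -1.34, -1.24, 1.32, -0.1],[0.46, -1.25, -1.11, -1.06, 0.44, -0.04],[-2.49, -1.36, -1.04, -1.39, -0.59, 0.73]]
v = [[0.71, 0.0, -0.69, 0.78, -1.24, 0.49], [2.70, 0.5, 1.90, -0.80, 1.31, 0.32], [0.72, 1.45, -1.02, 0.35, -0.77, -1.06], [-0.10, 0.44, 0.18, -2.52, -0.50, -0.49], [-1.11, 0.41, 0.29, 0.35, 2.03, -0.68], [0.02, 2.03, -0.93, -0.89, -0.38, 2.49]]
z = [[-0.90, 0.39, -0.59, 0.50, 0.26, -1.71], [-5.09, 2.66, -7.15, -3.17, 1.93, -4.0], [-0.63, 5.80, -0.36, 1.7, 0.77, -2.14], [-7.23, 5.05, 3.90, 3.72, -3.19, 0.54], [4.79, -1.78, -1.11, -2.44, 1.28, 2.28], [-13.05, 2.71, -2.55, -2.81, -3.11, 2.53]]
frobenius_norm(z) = 22.94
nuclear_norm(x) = 14.64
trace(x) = 0.14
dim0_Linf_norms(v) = [2.7, 2.03, 1.9, 2.52, 2.03, 2.49]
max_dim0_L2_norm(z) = 16.51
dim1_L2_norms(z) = [2.13, 10.67, 6.5, 10.83, 6.34, 14.43]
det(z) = 0.01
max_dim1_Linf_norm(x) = 3.12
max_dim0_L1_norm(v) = 6.23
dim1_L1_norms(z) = [4.35, 24.0, 11.4, 23.63, 13.68, 26.76]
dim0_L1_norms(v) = [5.36, 4.83, 5.01, 5.69, 6.23, 5.53]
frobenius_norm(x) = 7.51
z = v @ x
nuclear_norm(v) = 15.15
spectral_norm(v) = 3.82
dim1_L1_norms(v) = [3.91, 7.53, 5.37, 4.23, 4.87, 6.74]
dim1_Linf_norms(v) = [1.24, 2.7, 1.45, 2.52, 2.03, 2.49]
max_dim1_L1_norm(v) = 7.53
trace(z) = 8.93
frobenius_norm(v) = 6.92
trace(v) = 2.19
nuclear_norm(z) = 40.59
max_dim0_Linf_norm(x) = 3.12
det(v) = 13.02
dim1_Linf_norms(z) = [1.71, 7.15, 5.8, 7.23, 4.79, 13.05]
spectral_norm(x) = 4.93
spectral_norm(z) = 18.17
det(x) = -0.00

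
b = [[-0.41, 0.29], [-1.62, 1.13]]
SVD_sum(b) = [[-0.41, 0.29], [-1.62, 1.13]] + [[0.00,0.00], [-0.0,-0.0]]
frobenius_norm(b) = 2.04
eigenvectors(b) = [[-0.57, -0.25], [-0.82, -0.97]]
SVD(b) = [[-0.25, -0.97], [-0.97, 0.25]] @ diag([2.0380112433034103, 0.003189383778601734]) @ [[0.82, -0.57], [-0.57, -0.82]]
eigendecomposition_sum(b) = [[0.01, -0.00], [0.02, -0.01]] + [[-0.42, 0.29], [-1.64, 1.14]]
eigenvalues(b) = [0.01, 0.71]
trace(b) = 0.72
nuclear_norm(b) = 2.04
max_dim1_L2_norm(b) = 1.98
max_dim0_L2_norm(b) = 1.67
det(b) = 0.01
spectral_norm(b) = 2.04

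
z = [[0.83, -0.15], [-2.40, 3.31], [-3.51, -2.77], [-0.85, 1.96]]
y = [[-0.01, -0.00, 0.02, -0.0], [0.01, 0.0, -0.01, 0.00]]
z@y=[[-0.01, 0.00, 0.02, 0.0], [0.06, 0.0, -0.08, 0.0], [0.01, 0.0, -0.04, 0.0], [0.03, 0.00, -0.04, 0.0]]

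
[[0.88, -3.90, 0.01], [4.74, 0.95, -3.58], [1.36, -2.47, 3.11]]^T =[[0.88, 4.74, 1.36],[-3.90, 0.95, -2.47],[0.01, -3.58, 3.11]]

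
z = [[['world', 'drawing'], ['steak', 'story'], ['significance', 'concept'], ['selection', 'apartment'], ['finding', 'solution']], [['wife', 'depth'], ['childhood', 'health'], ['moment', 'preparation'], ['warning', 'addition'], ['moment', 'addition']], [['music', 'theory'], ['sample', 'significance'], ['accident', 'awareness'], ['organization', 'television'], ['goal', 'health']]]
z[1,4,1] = 'addition'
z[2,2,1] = 'awareness'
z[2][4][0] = 'goal'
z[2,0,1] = 'theory'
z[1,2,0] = 'moment'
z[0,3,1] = 'apartment'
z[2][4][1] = 'health'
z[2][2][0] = 'accident'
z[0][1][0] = 'steak'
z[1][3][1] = 'addition'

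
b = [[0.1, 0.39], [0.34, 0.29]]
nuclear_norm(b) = 0.75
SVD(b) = [[-0.66, -0.75], [-0.75, 0.66]] @ diag([0.5737564758262971, 0.18056441079954721]) @ [[-0.56, -0.83], [0.83, -0.56]]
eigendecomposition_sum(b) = [[-0.11,  0.09], [0.08,  -0.07]] + [[0.21, 0.3], [0.26, 0.36]]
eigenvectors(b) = [[-0.81, -0.64], [0.59, -0.77]]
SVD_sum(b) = [[0.21, 0.31], [0.24, 0.36]] + [[-0.11, 0.08],[0.1, -0.07]]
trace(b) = 0.39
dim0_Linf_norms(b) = [0.34, 0.39]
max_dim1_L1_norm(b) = 0.63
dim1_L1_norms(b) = [0.49, 0.63]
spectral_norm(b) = 0.57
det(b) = -0.10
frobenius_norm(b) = 0.60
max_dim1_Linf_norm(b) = 0.39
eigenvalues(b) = [-0.18, 0.57]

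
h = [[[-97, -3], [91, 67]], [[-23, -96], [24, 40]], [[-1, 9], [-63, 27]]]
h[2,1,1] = 27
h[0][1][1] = 67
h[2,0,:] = [-1, 9]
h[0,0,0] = -97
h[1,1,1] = 40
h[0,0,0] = -97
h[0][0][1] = -3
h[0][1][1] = 67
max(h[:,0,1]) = 9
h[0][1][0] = 91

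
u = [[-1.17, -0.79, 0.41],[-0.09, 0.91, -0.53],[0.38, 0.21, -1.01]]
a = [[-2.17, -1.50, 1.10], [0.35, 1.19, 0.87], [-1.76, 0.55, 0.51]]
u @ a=[[1.54, 1.04, -1.77], [1.45, 0.93, 0.42], [1.03, -0.88, 0.09]]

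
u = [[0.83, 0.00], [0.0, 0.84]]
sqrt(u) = [[0.91, 0.00], [0.00, 0.92]]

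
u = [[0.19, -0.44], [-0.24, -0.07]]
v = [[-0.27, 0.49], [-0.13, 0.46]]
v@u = [[-0.17,0.08], [-0.14,0.02]]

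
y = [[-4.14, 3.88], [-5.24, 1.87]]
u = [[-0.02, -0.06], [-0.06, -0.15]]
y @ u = [[-0.15, -0.33], [-0.01, 0.03]]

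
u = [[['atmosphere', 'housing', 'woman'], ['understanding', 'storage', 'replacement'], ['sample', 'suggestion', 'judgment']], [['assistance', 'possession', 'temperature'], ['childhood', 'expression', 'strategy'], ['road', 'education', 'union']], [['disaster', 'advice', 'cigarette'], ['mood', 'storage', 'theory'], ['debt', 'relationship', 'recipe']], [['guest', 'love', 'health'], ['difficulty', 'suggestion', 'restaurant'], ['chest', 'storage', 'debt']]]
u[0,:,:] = [['atmosphere', 'housing', 'woman'], ['understanding', 'storage', 'replacement'], ['sample', 'suggestion', 'judgment']]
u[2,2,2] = 'recipe'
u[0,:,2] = ['woman', 'replacement', 'judgment']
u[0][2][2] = 'judgment'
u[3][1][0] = 'difficulty'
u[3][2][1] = 'storage'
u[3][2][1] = 'storage'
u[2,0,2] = 'cigarette'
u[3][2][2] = 'debt'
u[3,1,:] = ['difficulty', 'suggestion', 'restaurant']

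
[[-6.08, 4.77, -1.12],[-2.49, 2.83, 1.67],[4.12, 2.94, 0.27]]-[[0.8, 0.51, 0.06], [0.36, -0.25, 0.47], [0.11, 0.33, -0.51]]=[[-6.88, 4.26, -1.18], [-2.85, 3.08, 1.20], [4.01, 2.61, 0.78]]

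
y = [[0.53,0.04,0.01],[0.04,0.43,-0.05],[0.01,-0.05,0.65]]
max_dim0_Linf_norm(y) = 0.65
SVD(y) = [[0.01, 0.95, -0.31], [-0.21, 0.31, 0.93], [0.98, 0.06, 0.2]] @ diag([0.6608442216900219, 0.5436306548827251, 0.40552512342725333]) @ [[0.01, -0.21, 0.98],[0.95, 0.31, 0.06],[-0.31, 0.93, 0.20]]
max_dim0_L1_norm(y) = 0.71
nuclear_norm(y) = 1.61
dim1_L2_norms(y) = [0.53, 0.43, 0.65]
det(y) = 0.15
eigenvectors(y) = [[-0.31, 0.95, 0.01], [0.93, 0.31, -0.21], [0.2, 0.06, 0.98]]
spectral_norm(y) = 0.66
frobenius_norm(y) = 0.95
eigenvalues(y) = [0.41, 0.54, 0.66]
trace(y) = 1.61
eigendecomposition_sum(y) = [[0.04,-0.12,-0.03], [-0.12,0.35,0.08], [-0.03,0.08,0.02]] + [[0.49, 0.16, 0.03],[0.16, 0.05, 0.01],[0.03, 0.01, 0.00]] + [[0.0,-0.0,0.01], [-0.0,0.03,-0.14], [0.01,-0.14,0.63]]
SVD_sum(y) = [[0.0, -0.00, 0.01], [-0.0, 0.03, -0.14], [0.01, -0.14, 0.63]] + [[0.49, 0.16, 0.03], [0.16, 0.05, 0.01], [0.03, 0.01, 0.0]] + [[0.04, -0.12, -0.03],[-0.12, 0.35, 0.08],[-0.03, 0.08, 0.02]]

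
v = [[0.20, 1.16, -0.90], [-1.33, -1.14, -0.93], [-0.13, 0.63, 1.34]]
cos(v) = [[1.78, 0.99, 1.17], [-0.86, 1.34, -0.63], [0.52, 0.09, 0.51]]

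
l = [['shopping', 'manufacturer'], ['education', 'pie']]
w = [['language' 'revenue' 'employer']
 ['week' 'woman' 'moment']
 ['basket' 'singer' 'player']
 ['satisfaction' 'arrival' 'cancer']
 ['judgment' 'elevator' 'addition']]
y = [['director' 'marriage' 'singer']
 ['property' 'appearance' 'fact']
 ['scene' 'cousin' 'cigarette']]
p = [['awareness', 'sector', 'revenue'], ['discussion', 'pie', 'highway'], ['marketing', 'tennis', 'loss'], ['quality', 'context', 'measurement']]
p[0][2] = 'revenue'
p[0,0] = 'awareness'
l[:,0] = ['shopping', 'education']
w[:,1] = ['revenue', 'woman', 'singer', 'arrival', 'elevator']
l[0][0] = 'shopping'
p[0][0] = 'awareness'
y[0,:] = ['director', 'marriage', 'singer']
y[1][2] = 'fact'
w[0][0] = 'language'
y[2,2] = 'cigarette'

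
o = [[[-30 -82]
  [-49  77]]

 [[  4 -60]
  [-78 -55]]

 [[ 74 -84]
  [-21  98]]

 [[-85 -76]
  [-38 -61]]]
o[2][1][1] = 98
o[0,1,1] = 77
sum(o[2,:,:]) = 67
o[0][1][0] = -49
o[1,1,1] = -55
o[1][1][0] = -78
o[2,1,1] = 98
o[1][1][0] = -78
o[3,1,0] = -38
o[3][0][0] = -85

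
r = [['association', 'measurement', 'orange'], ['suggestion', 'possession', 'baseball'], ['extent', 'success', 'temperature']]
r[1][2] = 'baseball'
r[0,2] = 'orange'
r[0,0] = 'association'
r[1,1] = 'possession'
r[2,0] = 'extent'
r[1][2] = 'baseball'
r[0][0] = 'association'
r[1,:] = ['suggestion', 'possession', 'baseball']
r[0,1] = 'measurement'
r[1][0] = 'suggestion'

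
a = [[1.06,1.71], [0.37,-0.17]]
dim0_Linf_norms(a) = [1.06, 1.71]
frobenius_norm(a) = 2.05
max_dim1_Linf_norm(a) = 1.71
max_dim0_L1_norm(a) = 1.88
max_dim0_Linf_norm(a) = 1.71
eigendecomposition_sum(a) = [[1.17, 1.23], [0.27, 0.28]] + [[-0.11, 0.48], [0.10, -0.45]]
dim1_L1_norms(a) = [2.77, 0.54]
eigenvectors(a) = [[0.97,-0.73], [0.22,0.69]]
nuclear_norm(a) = 2.42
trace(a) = 0.89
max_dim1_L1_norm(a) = 2.77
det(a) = -0.81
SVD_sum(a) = [[1.07, 1.70], [0.03, 0.04]] + [[-0.01, 0.01], [0.34, -0.21]]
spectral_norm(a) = 2.01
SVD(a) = [[-1.0, -0.03], [-0.03, 1.0]] @ diag([2.012548659674344, 0.40391569967383434]) @ [[-0.53, -0.85],[0.85, -0.53]]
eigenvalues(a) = [1.45, -0.56]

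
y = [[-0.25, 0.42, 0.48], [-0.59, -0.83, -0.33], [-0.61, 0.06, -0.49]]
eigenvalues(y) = [(-0.51+0.69j), (-0.51-0.69j), (-0.55+0j)]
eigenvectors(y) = [[0.61+0.00j, 0.61-0.00j, -0.01+0.00j], [(-0.43+0.34j), -0.43-0.34j, -0.75+0.00j], [(0.05+0.57j), 0.05-0.57j, 0.66+0.00j]]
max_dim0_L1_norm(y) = 1.45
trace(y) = -1.57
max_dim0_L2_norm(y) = 0.93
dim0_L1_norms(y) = [1.45, 1.31, 1.3]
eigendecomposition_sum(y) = [[(-0.12+0.44j), 0.21+0.15j, (0.24+0.18j)], [-0.16-0.38j, (-0.24+0.01j), -0.27+0.01j], [-0.42-0.08j, -0.13+0.21j, -0.15+0.24j]] + [[(-0.12-0.44j), 0.21-0.15j, (0.24-0.18j)], [-0.16+0.38j, -0.24-0.01j, (-0.27-0.01j)], [-0.42+0.08j, (-0.13-0.21j), (-0.15-0.24j)]] + [[(-0-0j), -0.01-0.00j, 0j], [(-0.27-0j), (-0.36-0j), 0.21+0.00j], [0.24+0.00j, 0.31+0.00j, -0.19-0.00j]]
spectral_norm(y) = 1.24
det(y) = -0.40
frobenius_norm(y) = 1.49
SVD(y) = [[0.31, 0.7, -0.65], [-0.84, -0.13, -0.53], [-0.45, 0.71, 0.54]] @ diag([1.2376870337522359, 0.6896919471100452, 0.47271114284851307]) @ [[0.56, 0.64, 0.52],[-0.77, 0.64, 0.04],[0.31, 0.42, -0.85]]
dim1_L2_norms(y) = [0.69, 1.07, 0.78]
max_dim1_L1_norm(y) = 1.75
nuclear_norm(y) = 2.40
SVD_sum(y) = [[0.21, 0.25, 0.2], [-0.58, -0.67, -0.54], [-0.31, -0.36, -0.29]] + [[-0.37, 0.3, 0.02],[0.07, -0.06, -0.00],[-0.38, 0.31, 0.02]] + [[-0.09,-0.13,0.26], [-0.08,-0.11,0.21], [0.08,0.11,-0.22]]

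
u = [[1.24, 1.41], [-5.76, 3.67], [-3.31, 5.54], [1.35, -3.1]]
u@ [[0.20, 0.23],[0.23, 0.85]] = [[0.57, 1.48], [-0.31, 1.79], [0.61, 3.95], [-0.44, -2.32]]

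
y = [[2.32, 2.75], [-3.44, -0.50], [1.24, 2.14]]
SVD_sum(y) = [[2.81, 2.1], [-2.45, -1.83], [1.82, 1.36]] + [[-0.49, 0.65], [-0.99, 1.33], [-0.58, 0.78]]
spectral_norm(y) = 5.18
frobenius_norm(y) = 5.58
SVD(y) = [[-0.68, -0.39], [0.59, -0.79], [-0.44, -0.47]] @ diag([5.175615575002927, 2.087750804044182]) @ [[-0.80, -0.60], [0.6, -0.8]]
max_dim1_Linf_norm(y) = 3.44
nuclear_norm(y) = 7.26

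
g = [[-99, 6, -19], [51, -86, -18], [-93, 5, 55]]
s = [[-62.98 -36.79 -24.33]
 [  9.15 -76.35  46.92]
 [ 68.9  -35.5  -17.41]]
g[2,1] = 5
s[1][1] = -76.35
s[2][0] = 68.9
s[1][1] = -76.35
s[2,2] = -17.41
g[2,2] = 55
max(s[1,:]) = 46.92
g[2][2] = 55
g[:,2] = [-19, -18, 55]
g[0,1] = 6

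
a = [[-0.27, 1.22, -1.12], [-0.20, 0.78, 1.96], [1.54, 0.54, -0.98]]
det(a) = 5.402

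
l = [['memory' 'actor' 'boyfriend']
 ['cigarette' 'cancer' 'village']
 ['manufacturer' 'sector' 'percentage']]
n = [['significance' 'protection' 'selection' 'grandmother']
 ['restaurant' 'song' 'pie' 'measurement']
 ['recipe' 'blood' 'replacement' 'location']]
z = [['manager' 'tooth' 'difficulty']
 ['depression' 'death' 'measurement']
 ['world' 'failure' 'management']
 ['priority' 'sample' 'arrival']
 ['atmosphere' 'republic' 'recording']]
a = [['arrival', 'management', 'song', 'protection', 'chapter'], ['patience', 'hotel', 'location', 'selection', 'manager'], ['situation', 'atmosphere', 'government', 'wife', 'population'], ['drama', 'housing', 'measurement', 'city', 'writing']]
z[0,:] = ['manager', 'tooth', 'difficulty']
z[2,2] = 'management'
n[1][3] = 'measurement'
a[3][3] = 'city'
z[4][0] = 'atmosphere'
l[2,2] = 'percentage'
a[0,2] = 'song'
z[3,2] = 'arrival'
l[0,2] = 'boyfriend'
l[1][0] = 'cigarette'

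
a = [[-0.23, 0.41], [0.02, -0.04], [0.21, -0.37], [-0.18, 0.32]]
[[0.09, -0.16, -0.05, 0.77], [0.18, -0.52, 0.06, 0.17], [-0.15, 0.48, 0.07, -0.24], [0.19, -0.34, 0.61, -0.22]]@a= [[-0.17, 0.31], [-0.07, 0.13], [0.1, -0.18], [0.12, -0.2]]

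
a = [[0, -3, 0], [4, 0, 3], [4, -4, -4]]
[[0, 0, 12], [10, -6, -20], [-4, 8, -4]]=a @[[1, 0, -5], [0, 0, -4], [2, -2, 0]]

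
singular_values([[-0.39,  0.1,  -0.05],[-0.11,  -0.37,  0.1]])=[0.41, 0.4]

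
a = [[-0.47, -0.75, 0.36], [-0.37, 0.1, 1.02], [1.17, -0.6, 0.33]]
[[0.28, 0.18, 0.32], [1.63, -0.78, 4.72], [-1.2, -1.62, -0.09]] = a@ [[-0.95,-1.11,-0.34],  [0.79,-0.10,1.86],  [1.18,-1.16,4.32]]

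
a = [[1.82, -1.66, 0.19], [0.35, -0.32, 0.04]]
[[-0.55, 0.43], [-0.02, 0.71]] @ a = [[-0.85, 0.78, -0.09], [0.21, -0.19, 0.02]]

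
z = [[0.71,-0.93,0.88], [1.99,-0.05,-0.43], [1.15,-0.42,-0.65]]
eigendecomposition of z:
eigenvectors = [[-0.11+0.00j, (0.28+0.46j), (0.28-0.46j)], [0.56+0.00j, (0.77+0j), 0.77-0.00j], [(0.82+0j), (0.22+0.25j), 0.22-0.25j]]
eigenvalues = [(-1.09+0j), (0.55+1.05j), (0.55-1.05j)]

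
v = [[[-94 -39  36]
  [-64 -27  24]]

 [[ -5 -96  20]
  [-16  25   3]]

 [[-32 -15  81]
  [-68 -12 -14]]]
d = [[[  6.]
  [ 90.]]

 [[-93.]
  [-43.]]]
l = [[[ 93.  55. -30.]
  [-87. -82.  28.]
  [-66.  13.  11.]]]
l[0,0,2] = -30.0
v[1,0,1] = -96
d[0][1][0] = 90.0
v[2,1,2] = -14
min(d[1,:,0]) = -93.0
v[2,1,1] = -12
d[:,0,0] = [6.0, -93.0]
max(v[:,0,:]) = 81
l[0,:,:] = [[93.0, 55.0, -30.0], [-87.0, -82.0, 28.0], [-66.0, 13.0, 11.0]]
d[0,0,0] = 6.0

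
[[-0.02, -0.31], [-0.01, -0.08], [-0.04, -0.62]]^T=[[-0.02, -0.01, -0.04], [-0.31, -0.08, -0.62]]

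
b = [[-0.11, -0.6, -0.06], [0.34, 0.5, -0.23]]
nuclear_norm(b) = 1.12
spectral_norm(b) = 0.85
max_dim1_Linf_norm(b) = 0.6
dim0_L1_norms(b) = [0.45, 1.1, 0.29]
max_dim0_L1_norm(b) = 1.1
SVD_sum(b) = [[-0.22, -0.53, 0.09], [0.24, 0.57, -0.09]] + [[0.11, -0.07, -0.15],[0.1, -0.07, -0.14]]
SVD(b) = [[-0.68, 0.73], [0.73, 0.68]] @ diag([0.849356715416831, 0.26980209409182215]) @ [[0.38, 0.91, -0.15],[0.56, -0.36, -0.74]]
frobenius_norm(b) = 0.89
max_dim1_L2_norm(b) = 0.65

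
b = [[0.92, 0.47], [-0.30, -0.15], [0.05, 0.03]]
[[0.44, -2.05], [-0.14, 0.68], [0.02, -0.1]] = b @ [[0.70,-3.28], [-0.44,2.06]]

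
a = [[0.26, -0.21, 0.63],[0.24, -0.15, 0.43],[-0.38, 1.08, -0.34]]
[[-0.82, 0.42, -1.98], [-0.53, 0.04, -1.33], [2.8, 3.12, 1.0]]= a @ [[0.71, -3.71, 0.26],  [2.62, 2.54, -0.01],  [-0.72, 3.05, -3.25]]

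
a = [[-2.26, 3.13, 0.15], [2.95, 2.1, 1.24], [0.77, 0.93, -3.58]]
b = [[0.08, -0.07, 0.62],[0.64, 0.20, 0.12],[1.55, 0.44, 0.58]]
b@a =[[0.09, 0.68, -2.29], [-0.76, 2.53, -0.09], [-1.76, 6.31, -1.30]]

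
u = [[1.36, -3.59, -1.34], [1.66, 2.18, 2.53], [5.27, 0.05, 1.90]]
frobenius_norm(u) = 7.86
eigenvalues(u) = [(3.02+4.13j), (3.02-4.13j), (-0.6+0j)]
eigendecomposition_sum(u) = [[(0.75+1.91j), (-1.71+0.31j), (-0.72+1.09j)],  [(0.92-1.64j), (1.21+1.03j), (1.19-0.12j)],  [(2.49-0.29j), (-0.16+2.12j), 1.06+1.20j]] + [[(0.75-1.91j), (-1.71-0.31j), (-0.72-1.09j)], [(0.92+1.64j), 1.21-1.03j, (1.19+0.12j)], [2.49+0.29j, -0.16-2.12j, (1.06-1.2j)]] + [[(-0.14-0j), (-0.18+0j), 0.11+0.00j],[-0.18-0.00j, -0.24+0.00j, (0.14+0j)],[0.29+0.00j, 0.38-0.00j, (-0.23-0j)]]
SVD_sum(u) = [[-0.11,-0.02,-0.06], [2.61,0.57,1.42], [4.7,1.03,2.55]] + [[1.56, -3.43, -1.5], [-0.83, 1.81, 0.79], [0.5, -1.09, -0.48]] + [[-0.09,-0.14,0.22], [-0.13,-0.20,0.32], [0.07,0.11,-0.17]]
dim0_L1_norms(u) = [8.29, 5.82, 5.77]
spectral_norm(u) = 6.23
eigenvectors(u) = [[(0.14+0.53j), 0.14-0.53j, (-0.37+0j)], [(0.3-0.41j), 0.30+0.41j, -0.50+0.00j], [(0.67+0j), 0.67-0.00j, 0.79+0.00j]]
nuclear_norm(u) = 11.53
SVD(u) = [[0.02, 0.85, -0.52], [-0.49, -0.45, -0.75], [-0.87, 0.27, 0.4]] @ diag([6.234987627973226, 4.761230363032498, 0.5321792077470145]) @ [[-0.86, -0.19, -0.47], [0.39, -0.84, -0.37], [0.33, 0.50, -0.80]]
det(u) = -15.80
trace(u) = 5.44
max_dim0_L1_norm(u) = 8.29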